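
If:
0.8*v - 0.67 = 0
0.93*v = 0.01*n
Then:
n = 77.89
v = 0.84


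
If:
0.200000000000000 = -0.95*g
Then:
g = -0.21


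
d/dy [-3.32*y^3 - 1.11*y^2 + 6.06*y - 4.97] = -9.96*y^2 - 2.22*y + 6.06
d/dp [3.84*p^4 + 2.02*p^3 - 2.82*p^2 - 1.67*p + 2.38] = 15.36*p^3 + 6.06*p^2 - 5.64*p - 1.67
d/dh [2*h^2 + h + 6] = 4*h + 1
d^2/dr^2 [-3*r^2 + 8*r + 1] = -6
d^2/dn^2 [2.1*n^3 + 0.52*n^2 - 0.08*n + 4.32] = 12.6*n + 1.04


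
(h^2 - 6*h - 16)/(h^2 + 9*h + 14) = (h - 8)/(h + 7)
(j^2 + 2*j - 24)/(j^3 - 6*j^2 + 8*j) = (j + 6)/(j*(j - 2))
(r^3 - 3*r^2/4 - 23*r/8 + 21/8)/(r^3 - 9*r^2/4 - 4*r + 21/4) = (r - 3/2)/(r - 3)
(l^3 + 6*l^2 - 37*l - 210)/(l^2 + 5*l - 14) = (l^2 - l - 30)/(l - 2)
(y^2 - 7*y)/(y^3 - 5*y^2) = (y - 7)/(y*(y - 5))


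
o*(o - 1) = o^2 - o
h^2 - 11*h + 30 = (h - 6)*(h - 5)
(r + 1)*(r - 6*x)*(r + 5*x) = r^3 - r^2*x + r^2 - 30*r*x^2 - r*x - 30*x^2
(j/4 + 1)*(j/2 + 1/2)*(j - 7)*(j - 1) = j^4/8 - 3*j^3/8 - 29*j^2/8 + 3*j/8 + 7/2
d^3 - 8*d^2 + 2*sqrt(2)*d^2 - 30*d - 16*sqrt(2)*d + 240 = (d - 8)*(d - 3*sqrt(2))*(d + 5*sqrt(2))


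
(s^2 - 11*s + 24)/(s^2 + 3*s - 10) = (s^2 - 11*s + 24)/(s^2 + 3*s - 10)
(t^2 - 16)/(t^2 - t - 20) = (t - 4)/(t - 5)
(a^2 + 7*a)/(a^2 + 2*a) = (a + 7)/(a + 2)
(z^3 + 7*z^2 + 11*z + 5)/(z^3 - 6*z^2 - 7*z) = (z^2 + 6*z + 5)/(z*(z - 7))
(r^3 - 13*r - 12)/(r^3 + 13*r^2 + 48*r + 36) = (r^2 - r - 12)/(r^2 + 12*r + 36)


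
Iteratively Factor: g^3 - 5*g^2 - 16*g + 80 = (g - 5)*(g^2 - 16) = (g - 5)*(g + 4)*(g - 4)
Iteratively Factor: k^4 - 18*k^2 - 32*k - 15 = (k + 1)*(k^3 - k^2 - 17*k - 15) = (k + 1)*(k + 3)*(k^2 - 4*k - 5) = (k - 5)*(k + 1)*(k + 3)*(k + 1)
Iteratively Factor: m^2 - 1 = (m - 1)*(m + 1)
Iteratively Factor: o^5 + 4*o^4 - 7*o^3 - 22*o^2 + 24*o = (o + 3)*(o^4 + o^3 - 10*o^2 + 8*o) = o*(o + 3)*(o^3 + o^2 - 10*o + 8) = o*(o - 2)*(o + 3)*(o^2 + 3*o - 4) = o*(o - 2)*(o - 1)*(o + 3)*(o + 4)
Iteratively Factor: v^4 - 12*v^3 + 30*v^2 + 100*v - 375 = (v - 5)*(v^3 - 7*v^2 - 5*v + 75) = (v - 5)^2*(v^2 - 2*v - 15) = (v - 5)^2*(v + 3)*(v - 5)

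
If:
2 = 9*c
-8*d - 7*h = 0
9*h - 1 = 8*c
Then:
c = 2/9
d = -175/648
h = 25/81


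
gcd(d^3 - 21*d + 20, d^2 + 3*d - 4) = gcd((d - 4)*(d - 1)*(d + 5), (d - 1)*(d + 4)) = d - 1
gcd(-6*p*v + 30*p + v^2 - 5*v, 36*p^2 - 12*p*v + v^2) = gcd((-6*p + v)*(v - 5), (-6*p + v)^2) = 6*p - v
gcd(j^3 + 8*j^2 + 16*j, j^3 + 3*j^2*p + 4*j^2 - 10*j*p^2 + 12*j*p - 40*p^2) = j + 4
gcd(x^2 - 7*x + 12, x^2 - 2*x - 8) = x - 4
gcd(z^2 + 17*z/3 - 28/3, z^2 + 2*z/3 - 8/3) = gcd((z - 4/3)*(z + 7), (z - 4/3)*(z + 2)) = z - 4/3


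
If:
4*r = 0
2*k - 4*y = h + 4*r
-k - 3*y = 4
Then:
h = -10*y - 8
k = -3*y - 4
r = 0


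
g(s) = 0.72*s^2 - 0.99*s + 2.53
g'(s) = 1.44*s - 0.99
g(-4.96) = 25.15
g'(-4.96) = -8.13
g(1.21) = 2.39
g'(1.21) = 0.75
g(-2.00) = 7.39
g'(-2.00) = -3.87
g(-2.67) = 10.31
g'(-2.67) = -4.83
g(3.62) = 8.38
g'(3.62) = 4.22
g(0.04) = 2.49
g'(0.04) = -0.93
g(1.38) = 2.53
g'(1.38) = 1.00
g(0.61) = 2.19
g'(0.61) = -0.11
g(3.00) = 6.04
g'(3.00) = 3.33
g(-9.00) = 69.76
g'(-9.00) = -13.95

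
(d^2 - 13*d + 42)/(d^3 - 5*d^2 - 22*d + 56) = (d - 6)/(d^2 + 2*d - 8)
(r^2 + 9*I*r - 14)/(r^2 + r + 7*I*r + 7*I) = (r + 2*I)/(r + 1)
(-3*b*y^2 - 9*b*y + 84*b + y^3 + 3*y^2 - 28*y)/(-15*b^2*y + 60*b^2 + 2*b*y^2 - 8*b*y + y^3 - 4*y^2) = (y + 7)/(5*b + y)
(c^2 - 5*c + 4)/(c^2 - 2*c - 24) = (-c^2 + 5*c - 4)/(-c^2 + 2*c + 24)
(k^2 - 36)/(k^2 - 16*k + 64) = (k^2 - 36)/(k^2 - 16*k + 64)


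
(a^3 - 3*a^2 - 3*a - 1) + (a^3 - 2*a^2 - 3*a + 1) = 2*a^3 - 5*a^2 - 6*a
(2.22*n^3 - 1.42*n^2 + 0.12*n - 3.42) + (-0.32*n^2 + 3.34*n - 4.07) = 2.22*n^3 - 1.74*n^2 + 3.46*n - 7.49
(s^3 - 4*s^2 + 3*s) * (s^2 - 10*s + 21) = s^5 - 14*s^4 + 64*s^3 - 114*s^2 + 63*s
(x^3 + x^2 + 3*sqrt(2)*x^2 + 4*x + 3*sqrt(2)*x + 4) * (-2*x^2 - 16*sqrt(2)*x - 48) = -2*x^5 - 22*sqrt(2)*x^4 - 2*x^4 - 152*x^3 - 22*sqrt(2)*x^3 - 208*sqrt(2)*x^2 - 152*x^2 - 208*sqrt(2)*x - 192*x - 192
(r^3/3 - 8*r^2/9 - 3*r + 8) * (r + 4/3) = r^4/3 - 4*r^3/9 - 113*r^2/27 + 4*r + 32/3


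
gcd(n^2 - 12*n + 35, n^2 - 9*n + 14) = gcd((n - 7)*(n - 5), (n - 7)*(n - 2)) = n - 7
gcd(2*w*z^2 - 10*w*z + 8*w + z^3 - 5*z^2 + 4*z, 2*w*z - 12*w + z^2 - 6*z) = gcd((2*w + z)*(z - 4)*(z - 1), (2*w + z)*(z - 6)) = 2*w + z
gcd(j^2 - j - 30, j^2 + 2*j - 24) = 1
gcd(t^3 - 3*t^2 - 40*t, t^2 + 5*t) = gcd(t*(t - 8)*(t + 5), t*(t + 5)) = t^2 + 5*t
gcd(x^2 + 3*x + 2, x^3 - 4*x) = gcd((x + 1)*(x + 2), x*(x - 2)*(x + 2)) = x + 2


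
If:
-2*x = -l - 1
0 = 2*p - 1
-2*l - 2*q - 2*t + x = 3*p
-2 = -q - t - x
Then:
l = -8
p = 1/2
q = 11/2 - t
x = -7/2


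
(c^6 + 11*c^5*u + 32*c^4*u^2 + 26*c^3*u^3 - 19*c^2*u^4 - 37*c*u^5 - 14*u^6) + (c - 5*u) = c^6 + 11*c^5*u + 32*c^4*u^2 + 26*c^3*u^3 - 19*c^2*u^4 - 37*c*u^5 + c - 14*u^6 - 5*u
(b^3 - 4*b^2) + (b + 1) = b^3 - 4*b^2 + b + 1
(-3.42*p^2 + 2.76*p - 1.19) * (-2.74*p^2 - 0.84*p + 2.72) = 9.3708*p^4 - 4.6896*p^3 - 8.3602*p^2 + 8.5068*p - 3.2368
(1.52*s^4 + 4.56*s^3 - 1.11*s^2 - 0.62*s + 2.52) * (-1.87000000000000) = -2.8424*s^4 - 8.5272*s^3 + 2.0757*s^2 + 1.1594*s - 4.7124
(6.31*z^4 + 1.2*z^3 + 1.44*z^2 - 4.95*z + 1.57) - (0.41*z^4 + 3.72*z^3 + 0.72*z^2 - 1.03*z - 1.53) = 5.9*z^4 - 2.52*z^3 + 0.72*z^2 - 3.92*z + 3.1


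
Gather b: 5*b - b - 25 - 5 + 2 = 4*b - 28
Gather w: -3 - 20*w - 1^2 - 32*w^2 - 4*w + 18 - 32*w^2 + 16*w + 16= -64*w^2 - 8*w + 30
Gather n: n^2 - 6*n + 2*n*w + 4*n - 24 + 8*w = n^2 + n*(2*w - 2) + 8*w - 24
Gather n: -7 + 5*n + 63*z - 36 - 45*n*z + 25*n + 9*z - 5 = n*(30 - 45*z) + 72*z - 48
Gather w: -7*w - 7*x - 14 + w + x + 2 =-6*w - 6*x - 12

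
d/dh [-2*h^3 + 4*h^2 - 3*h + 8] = -6*h^2 + 8*h - 3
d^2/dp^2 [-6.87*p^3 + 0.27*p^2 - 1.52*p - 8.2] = 0.54 - 41.22*p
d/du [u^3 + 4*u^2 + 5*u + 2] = 3*u^2 + 8*u + 5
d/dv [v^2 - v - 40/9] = 2*v - 1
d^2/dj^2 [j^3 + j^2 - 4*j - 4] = 6*j + 2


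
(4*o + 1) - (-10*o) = 14*o + 1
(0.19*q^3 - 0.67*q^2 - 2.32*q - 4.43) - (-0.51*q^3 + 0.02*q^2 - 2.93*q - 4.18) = 0.7*q^3 - 0.69*q^2 + 0.61*q - 0.25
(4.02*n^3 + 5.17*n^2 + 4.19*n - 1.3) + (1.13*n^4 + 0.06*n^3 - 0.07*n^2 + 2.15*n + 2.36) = 1.13*n^4 + 4.08*n^3 + 5.1*n^2 + 6.34*n + 1.06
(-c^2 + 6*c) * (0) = 0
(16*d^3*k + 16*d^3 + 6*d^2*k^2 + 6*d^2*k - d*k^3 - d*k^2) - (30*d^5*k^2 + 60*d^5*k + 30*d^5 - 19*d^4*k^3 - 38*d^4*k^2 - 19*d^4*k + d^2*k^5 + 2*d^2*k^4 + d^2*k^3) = -30*d^5*k^2 - 60*d^5*k - 30*d^5 + 19*d^4*k^3 + 38*d^4*k^2 + 19*d^4*k + 16*d^3*k + 16*d^3 - d^2*k^5 - 2*d^2*k^4 - d^2*k^3 + 6*d^2*k^2 + 6*d^2*k - d*k^3 - d*k^2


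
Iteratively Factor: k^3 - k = (k)*(k^2 - 1) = k*(k - 1)*(k + 1)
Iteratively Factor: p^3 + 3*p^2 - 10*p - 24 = (p + 2)*(p^2 + p - 12) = (p - 3)*(p + 2)*(p + 4)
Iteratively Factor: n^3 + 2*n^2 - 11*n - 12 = (n + 4)*(n^2 - 2*n - 3) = (n - 3)*(n + 4)*(n + 1)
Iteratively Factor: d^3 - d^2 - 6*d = (d + 2)*(d^2 - 3*d) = (d - 3)*(d + 2)*(d)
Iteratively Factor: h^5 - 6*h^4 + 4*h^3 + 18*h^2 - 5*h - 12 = (h - 1)*(h^4 - 5*h^3 - h^2 + 17*h + 12) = (h - 1)*(h + 1)*(h^3 - 6*h^2 + 5*h + 12) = (h - 3)*(h - 1)*(h + 1)*(h^2 - 3*h - 4) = (h - 4)*(h - 3)*(h - 1)*(h + 1)*(h + 1)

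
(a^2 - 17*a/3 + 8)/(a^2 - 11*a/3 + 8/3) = (a - 3)/(a - 1)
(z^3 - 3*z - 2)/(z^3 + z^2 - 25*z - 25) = (z^2 - z - 2)/(z^2 - 25)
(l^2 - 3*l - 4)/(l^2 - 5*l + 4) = (l + 1)/(l - 1)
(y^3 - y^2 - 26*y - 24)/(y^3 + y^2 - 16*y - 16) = (y - 6)/(y - 4)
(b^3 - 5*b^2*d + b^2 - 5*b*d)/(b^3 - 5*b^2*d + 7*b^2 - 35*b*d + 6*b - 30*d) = b/(b + 6)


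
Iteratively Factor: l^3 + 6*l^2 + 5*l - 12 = (l + 3)*(l^2 + 3*l - 4) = (l + 3)*(l + 4)*(l - 1)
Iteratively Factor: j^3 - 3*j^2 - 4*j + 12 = (j - 2)*(j^2 - j - 6) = (j - 2)*(j + 2)*(j - 3)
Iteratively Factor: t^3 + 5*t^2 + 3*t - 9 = (t + 3)*(t^2 + 2*t - 3) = (t + 3)^2*(t - 1)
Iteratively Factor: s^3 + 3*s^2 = (s)*(s^2 + 3*s) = s*(s + 3)*(s)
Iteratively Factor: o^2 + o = (o + 1)*(o)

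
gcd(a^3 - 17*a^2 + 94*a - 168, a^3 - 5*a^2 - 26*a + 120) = a^2 - 10*a + 24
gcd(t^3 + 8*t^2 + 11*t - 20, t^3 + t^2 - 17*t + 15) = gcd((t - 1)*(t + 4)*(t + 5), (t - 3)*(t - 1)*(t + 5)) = t^2 + 4*t - 5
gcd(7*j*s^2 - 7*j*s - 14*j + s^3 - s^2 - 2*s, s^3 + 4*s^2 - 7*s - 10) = s^2 - s - 2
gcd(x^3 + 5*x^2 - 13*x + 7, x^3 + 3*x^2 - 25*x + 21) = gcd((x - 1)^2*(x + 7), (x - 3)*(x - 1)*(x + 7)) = x^2 + 6*x - 7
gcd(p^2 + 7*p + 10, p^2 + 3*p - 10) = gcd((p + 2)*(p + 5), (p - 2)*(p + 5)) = p + 5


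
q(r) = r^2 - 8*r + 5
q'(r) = 2*r - 8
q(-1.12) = 15.21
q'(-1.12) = -10.24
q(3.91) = -10.99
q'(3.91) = -0.18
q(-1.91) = 23.93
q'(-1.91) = -11.82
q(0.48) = 1.39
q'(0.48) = -7.04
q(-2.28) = 28.44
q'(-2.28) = -12.56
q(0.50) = 1.25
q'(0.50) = -7.00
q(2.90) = -9.79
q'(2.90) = -2.20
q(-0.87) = 12.72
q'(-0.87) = -9.74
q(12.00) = 53.00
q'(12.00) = 16.00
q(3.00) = -10.00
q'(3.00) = -2.00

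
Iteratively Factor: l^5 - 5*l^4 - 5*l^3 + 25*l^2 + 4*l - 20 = (l - 5)*(l^4 - 5*l^2 + 4) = (l - 5)*(l + 1)*(l^3 - l^2 - 4*l + 4) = (l - 5)*(l - 2)*(l + 1)*(l^2 + l - 2) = (l - 5)*(l - 2)*(l + 1)*(l + 2)*(l - 1)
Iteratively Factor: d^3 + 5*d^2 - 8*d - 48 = (d - 3)*(d^2 + 8*d + 16) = (d - 3)*(d + 4)*(d + 4)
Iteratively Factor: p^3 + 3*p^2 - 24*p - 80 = (p + 4)*(p^2 - p - 20) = (p - 5)*(p + 4)*(p + 4)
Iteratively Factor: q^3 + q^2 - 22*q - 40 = (q - 5)*(q^2 + 6*q + 8) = (q - 5)*(q + 2)*(q + 4)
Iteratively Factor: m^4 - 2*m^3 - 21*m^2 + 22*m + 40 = (m + 4)*(m^3 - 6*m^2 + 3*m + 10) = (m - 2)*(m + 4)*(m^2 - 4*m - 5) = (m - 5)*(m - 2)*(m + 4)*(m + 1)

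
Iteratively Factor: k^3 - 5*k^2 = (k - 5)*(k^2) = k*(k - 5)*(k)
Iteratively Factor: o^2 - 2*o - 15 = (o + 3)*(o - 5)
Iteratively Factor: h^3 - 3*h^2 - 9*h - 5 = (h + 1)*(h^2 - 4*h - 5) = (h + 1)^2*(h - 5)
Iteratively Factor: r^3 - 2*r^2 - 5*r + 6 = (r - 3)*(r^2 + r - 2) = (r - 3)*(r + 2)*(r - 1)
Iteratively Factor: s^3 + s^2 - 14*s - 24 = (s + 3)*(s^2 - 2*s - 8) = (s - 4)*(s + 3)*(s + 2)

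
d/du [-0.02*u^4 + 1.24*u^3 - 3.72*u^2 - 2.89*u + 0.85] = -0.08*u^3 + 3.72*u^2 - 7.44*u - 2.89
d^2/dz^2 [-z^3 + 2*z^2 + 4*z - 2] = 4 - 6*z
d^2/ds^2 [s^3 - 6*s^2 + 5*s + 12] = 6*s - 12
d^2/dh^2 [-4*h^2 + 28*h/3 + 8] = -8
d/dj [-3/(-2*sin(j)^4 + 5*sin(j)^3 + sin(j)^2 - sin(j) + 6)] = 3*(-8*sin(j)^3 + 15*sin(j)^2 + 2*sin(j) - 1)*cos(j)/(-2*sin(j)^4 + 5*sin(j)^3 + sin(j)^2 - sin(j) + 6)^2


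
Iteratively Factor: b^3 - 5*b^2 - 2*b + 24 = (b - 3)*(b^2 - 2*b - 8) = (b - 3)*(b + 2)*(b - 4)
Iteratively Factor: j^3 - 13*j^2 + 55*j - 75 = (j - 3)*(j^2 - 10*j + 25) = (j - 5)*(j - 3)*(j - 5)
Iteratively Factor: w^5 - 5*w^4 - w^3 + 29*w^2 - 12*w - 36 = (w - 3)*(w^4 - 2*w^3 - 7*w^2 + 8*w + 12) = (w - 3)*(w + 2)*(w^3 - 4*w^2 + w + 6) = (w - 3)^2*(w + 2)*(w^2 - w - 2) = (w - 3)^2*(w - 2)*(w + 2)*(w + 1)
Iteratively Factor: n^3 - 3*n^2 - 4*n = (n)*(n^2 - 3*n - 4) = n*(n + 1)*(n - 4)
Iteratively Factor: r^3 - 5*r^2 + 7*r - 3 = (r - 1)*(r^2 - 4*r + 3) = (r - 3)*(r - 1)*(r - 1)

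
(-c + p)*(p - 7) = -c*p + 7*c + p^2 - 7*p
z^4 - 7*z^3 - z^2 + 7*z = z*(z - 7)*(z - 1)*(z + 1)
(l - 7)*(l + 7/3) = l^2 - 14*l/3 - 49/3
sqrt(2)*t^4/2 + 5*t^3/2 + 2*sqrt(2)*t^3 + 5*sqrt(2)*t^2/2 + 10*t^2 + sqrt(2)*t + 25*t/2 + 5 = (t + 1)^2*(t + 5*sqrt(2)/2)*(sqrt(2)*t/2 + sqrt(2))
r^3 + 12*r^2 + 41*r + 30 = (r + 1)*(r + 5)*(r + 6)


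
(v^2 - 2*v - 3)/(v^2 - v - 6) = (v + 1)/(v + 2)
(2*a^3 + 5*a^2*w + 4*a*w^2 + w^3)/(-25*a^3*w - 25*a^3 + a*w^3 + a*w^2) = (2*a^3 + 5*a^2*w + 4*a*w^2 + w^3)/(a*(-25*a^2*w - 25*a^2 + w^3 + w^2))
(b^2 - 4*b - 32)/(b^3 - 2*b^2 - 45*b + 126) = (b^2 - 4*b - 32)/(b^3 - 2*b^2 - 45*b + 126)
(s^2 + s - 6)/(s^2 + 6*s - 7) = (s^2 + s - 6)/(s^2 + 6*s - 7)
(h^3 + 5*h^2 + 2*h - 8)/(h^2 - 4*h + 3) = (h^2 + 6*h + 8)/(h - 3)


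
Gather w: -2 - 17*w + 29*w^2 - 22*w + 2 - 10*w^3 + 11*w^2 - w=-10*w^3 + 40*w^2 - 40*w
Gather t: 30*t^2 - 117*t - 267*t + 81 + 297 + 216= 30*t^2 - 384*t + 594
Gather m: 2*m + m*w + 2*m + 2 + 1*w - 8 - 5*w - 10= m*(w + 4) - 4*w - 16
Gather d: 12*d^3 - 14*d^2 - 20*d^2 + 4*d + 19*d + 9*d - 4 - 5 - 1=12*d^3 - 34*d^2 + 32*d - 10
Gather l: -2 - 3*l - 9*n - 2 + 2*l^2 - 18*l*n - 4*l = 2*l^2 + l*(-18*n - 7) - 9*n - 4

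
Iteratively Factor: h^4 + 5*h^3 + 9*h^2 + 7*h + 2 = (h + 2)*(h^3 + 3*h^2 + 3*h + 1) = (h + 1)*(h + 2)*(h^2 + 2*h + 1) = (h + 1)^2*(h + 2)*(h + 1)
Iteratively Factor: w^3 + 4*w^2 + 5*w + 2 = (w + 2)*(w^2 + 2*w + 1) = (w + 1)*(w + 2)*(w + 1)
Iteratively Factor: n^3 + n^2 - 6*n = (n)*(n^2 + n - 6) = n*(n - 2)*(n + 3)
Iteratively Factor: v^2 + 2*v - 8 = (v + 4)*(v - 2)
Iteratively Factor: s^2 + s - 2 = (s - 1)*(s + 2)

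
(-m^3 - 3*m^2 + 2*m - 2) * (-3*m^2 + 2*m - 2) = 3*m^5 + 7*m^4 - 10*m^3 + 16*m^2 - 8*m + 4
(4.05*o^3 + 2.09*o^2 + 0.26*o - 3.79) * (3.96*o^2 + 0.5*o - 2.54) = 16.038*o^5 + 10.3014*o^4 - 8.2124*o^3 - 20.187*o^2 - 2.5554*o + 9.6266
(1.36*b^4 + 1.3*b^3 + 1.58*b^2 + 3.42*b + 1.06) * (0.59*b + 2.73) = 0.8024*b^5 + 4.4798*b^4 + 4.4812*b^3 + 6.3312*b^2 + 9.962*b + 2.8938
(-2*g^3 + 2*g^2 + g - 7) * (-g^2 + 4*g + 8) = 2*g^5 - 10*g^4 - 9*g^3 + 27*g^2 - 20*g - 56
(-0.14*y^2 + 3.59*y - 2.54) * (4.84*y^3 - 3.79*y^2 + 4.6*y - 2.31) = -0.6776*y^5 + 17.9062*y^4 - 26.5437*y^3 + 26.464*y^2 - 19.9769*y + 5.8674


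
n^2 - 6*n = n*(n - 6)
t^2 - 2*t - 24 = (t - 6)*(t + 4)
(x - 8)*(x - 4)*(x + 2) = x^3 - 10*x^2 + 8*x + 64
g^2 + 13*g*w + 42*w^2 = (g + 6*w)*(g + 7*w)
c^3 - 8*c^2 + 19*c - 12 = (c - 4)*(c - 3)*(c - 1)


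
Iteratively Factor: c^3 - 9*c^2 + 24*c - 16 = (c - 4)*(c^2 - 5*c + 4) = (c - 4)*(c - 1)*(c - 4)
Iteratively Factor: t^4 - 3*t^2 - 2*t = (t + 1)*(t^3 - t^2 - 2*t) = (t + 1)^2*(t^2 - 2*t) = t*(t + 1)^2*(t - 2)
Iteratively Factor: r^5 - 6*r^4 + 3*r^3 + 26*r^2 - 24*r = (r - 4)*(r^4 - 2*r^3 - 5*r^2 + 6*r) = (r - 4)*(r + 2)*(r^3 - 4*r^2 + 3*r) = (r - 4)*(r - 3)*(r + 2)*(r^2 - r) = r*(r - 4)*(r - 3)*(r + 2)*(r - 1)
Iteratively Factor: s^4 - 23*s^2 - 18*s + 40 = (s + 4)*(s^3 - 4*s^2 - 7*s + 10) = (s + 2)*(s + 4)*(s^2 - 6*s + 5) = (s - 5)*(s + 2)*(s + 4)*(s - 1)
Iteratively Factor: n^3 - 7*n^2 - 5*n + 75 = (n - 5)*(n^2 - 2*n - 15) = (n - 5)*(n + 3)*(n - 5)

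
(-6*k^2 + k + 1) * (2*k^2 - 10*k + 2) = -12*k^4 + 62*k^3 - 20*k^2 - 8*k + 2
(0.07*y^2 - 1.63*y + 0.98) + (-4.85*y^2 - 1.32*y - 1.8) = -4.78*y^2 - 2.95*y - 0.82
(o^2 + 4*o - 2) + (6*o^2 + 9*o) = 7*o^2 + 13*o - 2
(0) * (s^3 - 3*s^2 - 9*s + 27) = 0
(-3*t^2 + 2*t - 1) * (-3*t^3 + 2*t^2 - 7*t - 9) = 9*t^5 - 12*t^4 + 28*t^3 + 11*t^2 - 11*t + 9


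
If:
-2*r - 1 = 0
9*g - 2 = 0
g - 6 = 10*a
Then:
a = -26/45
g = 2/9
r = -1/2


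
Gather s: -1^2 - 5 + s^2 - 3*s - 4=s^2 - 3*s - 10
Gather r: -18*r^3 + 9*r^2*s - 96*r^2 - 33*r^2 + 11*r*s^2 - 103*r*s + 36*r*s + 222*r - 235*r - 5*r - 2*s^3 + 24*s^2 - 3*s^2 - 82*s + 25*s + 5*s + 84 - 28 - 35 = -18*r^3 + r^2*(9*s - 129) + r*(11*s^2 - 67*s - 18) - 2*s^3 + 21*s^2 - 52*s + 21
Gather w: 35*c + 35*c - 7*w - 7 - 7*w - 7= 70*c - 14*w - 14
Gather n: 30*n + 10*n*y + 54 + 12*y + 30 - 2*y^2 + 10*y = n*(10*y + 30) - 2*y^2 + 22*y + 84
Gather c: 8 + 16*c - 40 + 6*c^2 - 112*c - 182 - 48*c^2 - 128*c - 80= -42*c^2 - 224*c - 294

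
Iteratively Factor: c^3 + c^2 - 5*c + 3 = (c + 3)*(c^2 - 2*c + 1) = (c - 1)*(c + 3)*(c - 1)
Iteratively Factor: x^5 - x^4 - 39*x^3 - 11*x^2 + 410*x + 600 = (x + 3)*(x^4 - 4*x^3 - 27*x^2 + 70*x + 200) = (x + 3)*(x + 4)*(x^3 - 8*x^2 + 5*x + 50) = (x + 2)*(x + 3)*(x + 4)*(x^2 - 10*x + 25) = (x - 5)*(x + 2)*(x + 3)*(x + 4)*(x - 5)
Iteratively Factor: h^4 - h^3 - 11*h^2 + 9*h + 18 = (h - 2)*(h^3 + h^2 - 9*h - 9) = (h - 2)*(h + 1)*(h^2 - 9) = (h - 2)*(h + 1)*(h + 3)*(h - 3)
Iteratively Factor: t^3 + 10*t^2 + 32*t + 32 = (t + 4)*(t^2 + 6*t + 8) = (t + 4)^2*(t + 2)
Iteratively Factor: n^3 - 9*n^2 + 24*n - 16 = (n - 1)*(n^2 - 8*n + 16) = (n - 4)*(n - 1)*(n - 4)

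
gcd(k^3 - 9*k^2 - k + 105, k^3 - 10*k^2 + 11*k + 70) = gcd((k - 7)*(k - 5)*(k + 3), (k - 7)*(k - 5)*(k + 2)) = k^2 - 12*k + 35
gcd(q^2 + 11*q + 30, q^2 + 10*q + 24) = q + 6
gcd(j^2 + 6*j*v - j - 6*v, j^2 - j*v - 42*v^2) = j + 6*v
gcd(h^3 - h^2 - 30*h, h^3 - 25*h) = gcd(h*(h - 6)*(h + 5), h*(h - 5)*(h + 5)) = h^2 + 5*h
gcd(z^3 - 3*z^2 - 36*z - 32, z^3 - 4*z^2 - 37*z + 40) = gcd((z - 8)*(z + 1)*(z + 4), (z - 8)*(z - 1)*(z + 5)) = z - 8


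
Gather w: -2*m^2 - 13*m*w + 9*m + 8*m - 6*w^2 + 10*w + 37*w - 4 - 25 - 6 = -2*m^2 + 17*m - 6*w^2 + w*(47 - 13*m) - 35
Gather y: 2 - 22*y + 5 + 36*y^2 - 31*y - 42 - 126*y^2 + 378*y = -90*y^2 + 325*y - 35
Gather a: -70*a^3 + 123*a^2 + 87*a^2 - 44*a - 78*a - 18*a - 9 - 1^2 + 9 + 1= -70*a^3 + 210*a^2 - 140*a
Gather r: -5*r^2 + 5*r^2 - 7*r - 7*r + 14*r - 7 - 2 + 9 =0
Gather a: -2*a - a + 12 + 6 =18 - 3*a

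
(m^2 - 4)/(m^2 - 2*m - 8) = (m - 2)/(m - 4)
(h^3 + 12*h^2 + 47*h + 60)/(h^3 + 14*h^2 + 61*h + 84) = (h + 5)/(h + 7)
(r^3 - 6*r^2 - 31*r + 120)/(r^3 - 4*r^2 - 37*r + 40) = (r - 3)/(r - 1)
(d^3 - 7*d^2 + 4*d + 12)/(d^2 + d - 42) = (d^2 - d - 2)/(d + 7)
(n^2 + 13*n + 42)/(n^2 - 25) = (n^2 + 13*n + 42)/(n^2 - 25)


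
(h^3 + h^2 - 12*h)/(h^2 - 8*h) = (h^2 + h - 12)/(h - 8)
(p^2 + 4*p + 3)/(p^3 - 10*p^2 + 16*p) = (p^2 + 4*p + 3)/(p*(p^2 - 10*p + 16))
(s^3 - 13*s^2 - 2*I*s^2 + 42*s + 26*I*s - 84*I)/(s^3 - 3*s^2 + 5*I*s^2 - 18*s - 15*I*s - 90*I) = (s^2 - s*(7 + 2*I) + 14*I)/(s^2 + s*(3 + 5*I) + 15*I)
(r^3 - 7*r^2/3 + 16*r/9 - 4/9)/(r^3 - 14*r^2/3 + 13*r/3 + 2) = (9*r^3 - 21*r^2 + 16*r - 4)/(3*(3*r^3 - 14*r^2 + 13*r + 6))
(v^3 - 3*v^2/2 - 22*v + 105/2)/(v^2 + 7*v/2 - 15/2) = (2*v^2 - 13*v + 21)/(2*v - 3)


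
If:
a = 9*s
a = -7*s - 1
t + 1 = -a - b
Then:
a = -9/16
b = -t - 7/16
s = -1/16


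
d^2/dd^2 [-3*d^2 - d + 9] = -6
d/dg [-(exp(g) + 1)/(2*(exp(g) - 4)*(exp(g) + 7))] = (exp(2*g) + 2*exp(g) + 31)*exp(g)/(2*(exp(4*g) + 6*exp(3*g) - 47*exp(2*g) - 168*exp(g) + 784))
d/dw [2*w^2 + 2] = 4*w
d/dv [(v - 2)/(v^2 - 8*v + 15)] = (v^2 - 8*v - 2*(v - 4)*(v - 2) + 15)/(v^2 - 8*v + 15)^2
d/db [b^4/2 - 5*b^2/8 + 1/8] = b*(8*b^2 - 5)/4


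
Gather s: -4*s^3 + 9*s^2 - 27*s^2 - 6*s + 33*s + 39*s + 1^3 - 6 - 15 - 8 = -4*s^3 - 18*s^2 + 66*s - 28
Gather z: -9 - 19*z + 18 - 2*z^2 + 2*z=-2*z^2 - 17*z + 9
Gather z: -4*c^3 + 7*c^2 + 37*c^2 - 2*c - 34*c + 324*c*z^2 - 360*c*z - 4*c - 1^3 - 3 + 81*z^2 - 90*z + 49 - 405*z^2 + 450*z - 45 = -4*c^3 + 44*c^2 - 40*c + z^2*(324*c - 324) + z*(360 - 360*c)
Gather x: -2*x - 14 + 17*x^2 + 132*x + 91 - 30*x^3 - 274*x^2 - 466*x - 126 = -30*x^3 - 257*x^2 - 336*x - 49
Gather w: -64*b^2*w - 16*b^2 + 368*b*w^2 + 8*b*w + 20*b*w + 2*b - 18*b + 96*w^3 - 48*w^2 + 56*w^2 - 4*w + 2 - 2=-16*b^2 - 16*b + 96*w^3 + w^2*(368*b + 8) + w*(-64*b^2 + 28*b - 4)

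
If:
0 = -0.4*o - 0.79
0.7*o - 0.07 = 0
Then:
No Solution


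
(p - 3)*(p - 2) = p^2 - 5*p + 6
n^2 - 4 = (n - 2)*(n + 2)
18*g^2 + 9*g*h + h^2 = (3*g + h)*(6*g + h)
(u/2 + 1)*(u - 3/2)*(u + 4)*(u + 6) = u^4/2 + 21*u^3/4 + 13*u^2 - 9*u - 36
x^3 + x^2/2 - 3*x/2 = x*(x - 1)*(x + 3/2)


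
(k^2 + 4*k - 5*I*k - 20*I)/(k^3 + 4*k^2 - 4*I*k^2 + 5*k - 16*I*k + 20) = 1/(k + I)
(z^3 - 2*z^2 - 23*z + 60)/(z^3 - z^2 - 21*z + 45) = (z - 4)/(z - 3)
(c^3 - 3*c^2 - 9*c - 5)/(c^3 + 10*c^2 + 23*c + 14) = (c^2 - 4*c - 5)/(c^2 + 9*c + 14)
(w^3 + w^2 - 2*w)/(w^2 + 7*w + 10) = w*(w - 1)/(w + 5)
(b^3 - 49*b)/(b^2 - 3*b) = (b^2 - 49)/(b - 3)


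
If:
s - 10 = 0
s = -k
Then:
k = -10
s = 10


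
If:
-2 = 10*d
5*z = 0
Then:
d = -1/5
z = 0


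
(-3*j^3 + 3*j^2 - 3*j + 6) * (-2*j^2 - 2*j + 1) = 6*j^5 - 3*j^3 - 3*j^2 - 15*j + 6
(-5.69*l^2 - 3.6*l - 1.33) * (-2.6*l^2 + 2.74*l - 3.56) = 14.794*l^4 - 6.2306*l^3 + 13.8504*l^2 + 9.1718*l + 4.7348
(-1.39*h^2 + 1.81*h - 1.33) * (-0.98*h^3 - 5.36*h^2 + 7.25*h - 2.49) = 1.3622*h^5 + 5.6766*h^4 - 18.4757*h^3 + 23.7124*h^2 - 14.1494*h + 3.3117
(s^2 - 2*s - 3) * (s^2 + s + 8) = s^4 - s^3 + 3*s^2 - 19*s - 24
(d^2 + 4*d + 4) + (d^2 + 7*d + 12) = 2*d^2 + 11*d + 16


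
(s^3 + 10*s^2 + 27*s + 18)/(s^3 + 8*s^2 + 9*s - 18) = (s + 1)/(s - 1)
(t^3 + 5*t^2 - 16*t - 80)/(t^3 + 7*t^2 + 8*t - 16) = (t^2 + t - 20)/(t^2 + 3*t - 4)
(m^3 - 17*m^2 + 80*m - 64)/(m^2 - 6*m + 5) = (m^2 - 16*m + 64)/(m - 5)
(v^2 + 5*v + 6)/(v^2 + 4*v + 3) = (v + 2)/(v + 1)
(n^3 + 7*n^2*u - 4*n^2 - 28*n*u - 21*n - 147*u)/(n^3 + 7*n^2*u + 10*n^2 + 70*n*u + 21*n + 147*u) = (n - 7)/(n + 7)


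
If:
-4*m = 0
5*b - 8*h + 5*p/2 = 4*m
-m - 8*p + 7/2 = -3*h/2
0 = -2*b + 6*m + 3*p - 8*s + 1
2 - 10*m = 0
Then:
No Solution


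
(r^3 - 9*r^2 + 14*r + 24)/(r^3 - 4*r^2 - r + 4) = (r - 6)/(r - 1)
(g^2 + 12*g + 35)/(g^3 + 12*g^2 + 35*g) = 1/g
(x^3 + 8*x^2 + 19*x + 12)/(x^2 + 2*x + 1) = (x^2 + 7*x + 12)/(x + 1)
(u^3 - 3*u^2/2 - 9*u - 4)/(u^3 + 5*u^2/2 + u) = (u - 4)/u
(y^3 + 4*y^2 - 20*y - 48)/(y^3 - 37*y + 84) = (y^2 + 8*y + 12)/(y^2 + 4*y - 21)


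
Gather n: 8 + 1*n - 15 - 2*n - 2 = -n - 9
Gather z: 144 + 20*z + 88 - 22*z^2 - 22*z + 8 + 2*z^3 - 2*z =2*z^3 - 22*z^2 - 4*z + 240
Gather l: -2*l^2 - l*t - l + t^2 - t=-2*l^2 + l*(-t - 1) + t^2 - t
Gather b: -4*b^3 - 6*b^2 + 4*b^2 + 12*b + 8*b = -4*b^3 - 2*b^2 + 20*b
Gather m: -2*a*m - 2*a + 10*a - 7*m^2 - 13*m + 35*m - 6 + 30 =8*a - 7*m^2 + m*(22 - 2*a) + 24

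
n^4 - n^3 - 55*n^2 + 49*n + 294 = (n - 7)*(n - 3)*(n + 2)*(n + 7)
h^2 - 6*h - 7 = (h - 7)*(h + 1)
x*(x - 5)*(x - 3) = x^3 - 8*x^2 + 15*x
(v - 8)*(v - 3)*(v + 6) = v^3 - 5*v^2 - 42*v + 144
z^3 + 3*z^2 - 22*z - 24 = (z - 4)*(z + 1)*(z + 6)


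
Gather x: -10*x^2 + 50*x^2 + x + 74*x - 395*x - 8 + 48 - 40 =40*x^2 - 320*x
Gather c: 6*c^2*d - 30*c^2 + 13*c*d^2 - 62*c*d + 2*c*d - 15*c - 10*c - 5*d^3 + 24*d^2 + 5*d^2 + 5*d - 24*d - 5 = c^2*(6*d - 30) + c*(13*d^2 - 60*d - 25) - 5*d^3 + 29*d^2 - 19*d - 5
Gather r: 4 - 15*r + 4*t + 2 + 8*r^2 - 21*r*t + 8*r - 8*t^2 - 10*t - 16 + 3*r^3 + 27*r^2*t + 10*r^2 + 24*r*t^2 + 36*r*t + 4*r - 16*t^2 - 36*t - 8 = 3*r^3 + r^2*(27*t + 18) + r*(24*t^2 + 15*t - 3) - 24*t^2 - 42*t - 18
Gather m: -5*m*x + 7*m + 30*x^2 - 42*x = m*(7 - 5*x) + 30*x^2 - 42*x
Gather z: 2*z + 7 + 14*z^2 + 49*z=14*z^2 + 51*z + 7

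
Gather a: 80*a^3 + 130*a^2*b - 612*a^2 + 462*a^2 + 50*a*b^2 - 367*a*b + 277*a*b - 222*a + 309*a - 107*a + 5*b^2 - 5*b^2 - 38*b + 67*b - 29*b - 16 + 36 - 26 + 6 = 80*a^3 + a^2*(130*b - 150) + a*(50*b^2 - 90*b - 20)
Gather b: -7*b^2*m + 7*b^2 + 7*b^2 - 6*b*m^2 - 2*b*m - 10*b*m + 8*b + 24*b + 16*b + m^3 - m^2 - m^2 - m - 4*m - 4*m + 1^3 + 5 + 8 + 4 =b^2*(14 - 7*m) + b*(-6*m^2 - 12*m + 48) + m^3 - 2*m^2 - 9*m + 18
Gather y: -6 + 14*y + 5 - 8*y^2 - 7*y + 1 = -8*y^2 + 7*y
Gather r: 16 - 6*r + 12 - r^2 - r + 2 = -r^2 - 7*r + 30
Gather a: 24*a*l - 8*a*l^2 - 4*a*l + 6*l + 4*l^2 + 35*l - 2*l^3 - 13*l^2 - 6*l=a*(-8*l^2 + 20*l) - 2*l^3 - 9*l^2 + 35*l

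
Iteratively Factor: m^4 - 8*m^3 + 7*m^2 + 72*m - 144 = (m + 3)*(m^3 - 11*m^2 + 40*m - 48) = (m - 4)*(m + 3)*(m^2 - 7*m + 12) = (m - 4)*(m - 3)*(m + 3)*(m - 4)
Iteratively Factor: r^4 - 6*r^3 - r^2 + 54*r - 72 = (r - 4)*(r^3 - 2*r^2 - 9*r + 18) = (r - 4)*(r + 3)*(r^2 - 5*r + 6) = (r - 4)*(r - 3)*(r + 3)*(r - 2)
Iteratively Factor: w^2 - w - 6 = (w - 3)*(w + 2)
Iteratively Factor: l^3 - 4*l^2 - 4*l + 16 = (l - 4)*(l^2 - 4) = (l - 4)*(l + 2)*(l - 2)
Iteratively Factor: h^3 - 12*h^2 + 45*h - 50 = (h - 5)*(h^2 - 7*h + 10) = (h - 5)^2*(h - 2)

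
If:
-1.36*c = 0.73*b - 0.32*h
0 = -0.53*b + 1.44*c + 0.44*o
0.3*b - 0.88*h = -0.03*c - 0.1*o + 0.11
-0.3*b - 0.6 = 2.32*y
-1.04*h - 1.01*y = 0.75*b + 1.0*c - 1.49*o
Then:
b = -0.19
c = 0.05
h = -0.23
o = -0.38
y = -0.23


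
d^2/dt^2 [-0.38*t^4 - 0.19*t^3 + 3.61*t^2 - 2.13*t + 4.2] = -4.56*t^2 - 1.14*t + 7.22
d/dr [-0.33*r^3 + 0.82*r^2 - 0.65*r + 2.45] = -0.99*r^2 + 1.64*r - 0.65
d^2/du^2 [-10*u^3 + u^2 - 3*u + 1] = 2 - 60*u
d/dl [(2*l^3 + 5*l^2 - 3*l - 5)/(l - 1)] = (4*l^3 - l^2 - 10*l + 8)/(l^2 - 2*l + 1)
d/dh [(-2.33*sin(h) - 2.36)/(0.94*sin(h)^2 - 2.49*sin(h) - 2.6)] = (2.1902*sin(h)^2 + 4.4368*sin(h) + 0.1816)*cos(h)/(0.8836*sin(h)^4 - 4.6812*sin(h)^3 + 1.3121*sin(h)^2 + 12.948*sin(h) + 6.76)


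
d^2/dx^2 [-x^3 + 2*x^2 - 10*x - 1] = 4 - 6*x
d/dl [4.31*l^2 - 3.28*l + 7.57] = 8.62*l - 3.28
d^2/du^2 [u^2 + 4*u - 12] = 2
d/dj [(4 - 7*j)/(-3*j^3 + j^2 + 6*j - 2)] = (21*j^3 - 7*j^2 - 42*j + (7*j - 4)*(-9*j^2 + 2*j + 6) + 14)/(3*j^3 - j^2 - 6*j + 2)^2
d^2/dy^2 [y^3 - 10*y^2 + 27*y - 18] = 6*y - 20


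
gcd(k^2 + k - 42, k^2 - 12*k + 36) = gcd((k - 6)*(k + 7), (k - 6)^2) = k - 6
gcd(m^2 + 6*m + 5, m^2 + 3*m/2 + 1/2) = m + 1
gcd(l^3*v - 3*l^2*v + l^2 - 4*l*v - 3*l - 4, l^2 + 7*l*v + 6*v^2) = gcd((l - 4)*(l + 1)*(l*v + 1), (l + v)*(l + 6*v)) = 1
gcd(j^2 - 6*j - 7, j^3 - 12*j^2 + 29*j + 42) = j^2 - 6*j - 7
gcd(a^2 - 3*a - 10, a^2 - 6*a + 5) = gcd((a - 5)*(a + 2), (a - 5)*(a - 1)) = a - 5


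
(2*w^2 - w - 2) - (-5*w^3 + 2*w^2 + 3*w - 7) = 5*w^3 - 4*w + 5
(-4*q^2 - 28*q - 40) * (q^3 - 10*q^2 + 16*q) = -4*q^5 + 12*q^4 + 176*q^3 - 48*q^2 - 640*q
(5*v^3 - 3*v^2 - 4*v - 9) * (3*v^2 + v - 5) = 15*v^5 - 4*v^4 - 40*v^3 - 16*v^2 + 11*v + 45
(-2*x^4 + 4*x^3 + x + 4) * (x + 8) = -2*x^5 - 12*x^4 + 32*x^3 + x^2 + 12*x + 32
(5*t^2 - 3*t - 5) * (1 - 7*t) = -35*t^3 + 26*t^2 + 32*t - 5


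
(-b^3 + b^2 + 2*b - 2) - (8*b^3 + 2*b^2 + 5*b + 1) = -9*b^3 - b^2 - 3*b - 3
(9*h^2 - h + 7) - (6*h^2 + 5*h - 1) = 3*h^2 - 6*h + 8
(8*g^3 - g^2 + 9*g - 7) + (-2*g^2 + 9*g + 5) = 8*g^3 - 3*g^2 + 18*g - 2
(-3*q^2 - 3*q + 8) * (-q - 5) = 3*q^3 + 18*q^2 + 7*q - 40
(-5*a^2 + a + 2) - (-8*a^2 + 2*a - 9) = 3*a^2 - a + 11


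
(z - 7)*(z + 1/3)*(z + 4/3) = z^3 - 16*z^2/3 - 101*z/9 - 28/9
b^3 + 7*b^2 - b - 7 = (b - 1)*(b + 1)*(b + 7)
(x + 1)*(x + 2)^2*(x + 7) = x^4 + 12*x^3 + 43*x^2 + 60*x + 28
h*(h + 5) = h^2 + 5*h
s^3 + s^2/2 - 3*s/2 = s*(s - 1)*(s + 3/2)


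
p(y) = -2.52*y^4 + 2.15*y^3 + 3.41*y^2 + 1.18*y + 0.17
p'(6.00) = -1902.98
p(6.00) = -2671.51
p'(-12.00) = 18266.38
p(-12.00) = -55492.87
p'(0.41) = 4.37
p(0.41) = 1.30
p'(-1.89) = 79.38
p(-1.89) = -36.55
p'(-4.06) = 754.40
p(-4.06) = -777.00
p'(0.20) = 2.72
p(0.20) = 0.56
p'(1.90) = -31.72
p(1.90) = -3.37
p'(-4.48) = 1006.43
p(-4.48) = -1145.10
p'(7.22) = -3407.13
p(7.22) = -5852.14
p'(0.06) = 1.61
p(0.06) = 0.25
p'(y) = -10.08*y^3 + 6.45*y^2 + 6.82*y + 1.18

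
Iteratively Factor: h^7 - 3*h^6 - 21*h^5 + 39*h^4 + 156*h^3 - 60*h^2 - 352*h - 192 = (h + 2)*(h^6 - 5*h^5 - 11*h^4 + 61*h^3 + 34*h^2 - 128*h - 96) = (h + 1)*(h + 2)*(h^5 - 6*h^4 - 5*h^3 + 66*h^2 - 32*h - 96) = (h + 1)*(h + 2)*(h + 3)*(h^4 - 9*h^3 + 22*h^2 - 32) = (h - 4)*(h + 1)*(h + 2)*(h + 3)*(h^3 - 5*h^2 + 2*h + 8) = (h - 4)*(h - 2)*(h + 1)*(h + 2)*(h + 3)*(h^2 - 3*h - 4) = (h - 4)*(h - 2)*(h + 1)^2*(h + 2)*(h + 3)*(h - 4)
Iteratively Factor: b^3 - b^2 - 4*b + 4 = (b - 2)*(b^2 + b - 2) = (b - 2)*(b - 1)*(b + 2)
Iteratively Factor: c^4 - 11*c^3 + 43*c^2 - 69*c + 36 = (c - 4)*(c^3 - 7*c^2 + 15*c - 9) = (c - 4)*(c - 3)*(c^2 - 4*c + 3) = (c - 4)*(c - 3)^2*(c - 1)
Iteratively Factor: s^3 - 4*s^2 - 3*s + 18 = (s - 3)*(s^2 - s - 6) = (s - 3)^2*(s + 2)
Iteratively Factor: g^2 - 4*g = (g - 4)*(g)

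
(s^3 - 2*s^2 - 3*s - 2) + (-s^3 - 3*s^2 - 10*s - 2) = -5*s^2 - 13*s - 4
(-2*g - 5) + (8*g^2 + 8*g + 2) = 8*g^2 + 6*g - 3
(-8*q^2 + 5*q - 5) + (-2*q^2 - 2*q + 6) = -10*q^2 + 3*q + 1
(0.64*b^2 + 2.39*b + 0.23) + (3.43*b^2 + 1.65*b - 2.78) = 4.07*b^2 + 4.04*b - 2.55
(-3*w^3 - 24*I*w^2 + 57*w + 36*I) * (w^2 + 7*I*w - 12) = -3*w^5 - 45*I*w^4 + 261*w^3 + 723*I*w^2 - 936*w - 432*I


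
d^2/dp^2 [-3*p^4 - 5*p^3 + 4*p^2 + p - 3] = -36*p^2 - 30*p + 8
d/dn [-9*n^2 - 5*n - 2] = -18*n - 5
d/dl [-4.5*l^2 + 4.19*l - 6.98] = 4.19 - 9.0*l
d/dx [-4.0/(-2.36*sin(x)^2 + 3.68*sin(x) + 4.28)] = (14.72 - 18.88*sin(x))*cos(x)/(-2.36*sin(x)^2 + 3.68*sin(x) + 4.28)^2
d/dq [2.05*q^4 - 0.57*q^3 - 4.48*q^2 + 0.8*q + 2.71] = 8.2*q^3 - 1.71*q^2 - 8.96*q + 0.8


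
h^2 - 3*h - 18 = (h - 6)*(h + 3)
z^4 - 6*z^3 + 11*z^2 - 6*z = z*(z - 3)*(z - 2)*(z - 1)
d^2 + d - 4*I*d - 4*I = (d + 1)*(d - 4*I)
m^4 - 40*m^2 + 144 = (m - 6)*(m - 2)*(m + 2)*(m + 6)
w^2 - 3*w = w*(w - 3)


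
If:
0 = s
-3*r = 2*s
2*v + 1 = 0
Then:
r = 0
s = 0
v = -1/2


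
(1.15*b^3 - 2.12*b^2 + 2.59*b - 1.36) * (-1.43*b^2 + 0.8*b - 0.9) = -1.6445*b^5 + 3.9516*b^4 - 6.4347*b^3 + 5.9248*b^2 - 3.419*b + 1.224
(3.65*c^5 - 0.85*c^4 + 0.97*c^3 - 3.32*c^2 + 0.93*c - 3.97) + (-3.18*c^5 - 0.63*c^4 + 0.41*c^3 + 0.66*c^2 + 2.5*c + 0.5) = 0.47*c^5 - 1.48*c^4 + 1.38*c^3 - 2.66*c^2 + 3.43*c - 3.47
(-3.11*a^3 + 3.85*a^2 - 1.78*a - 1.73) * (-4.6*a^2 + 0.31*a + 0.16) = 14.306*a^5 - 18.6741*a^4 + 8.8839*a^3 + 8.0222*a^2 - 0.8211*a - 0.2768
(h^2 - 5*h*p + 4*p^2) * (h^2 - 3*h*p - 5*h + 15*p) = h^4 - 8*h^3*p - 5*h^3 + 19*h^2*p^2 + 40*h^2*p - 12*h*p^3 - 95*h*p^2 + 60*p^3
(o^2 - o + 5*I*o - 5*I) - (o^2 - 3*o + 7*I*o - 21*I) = 2*o - 2*I*o + 16*I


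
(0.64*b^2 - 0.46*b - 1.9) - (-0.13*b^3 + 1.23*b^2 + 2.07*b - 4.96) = 0.13*b^3 - 0.59*b^2 - 2.53*b + 3.06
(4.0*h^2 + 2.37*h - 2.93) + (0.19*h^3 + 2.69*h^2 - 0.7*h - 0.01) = 0.19*h^3 + 6.69*h^2 + 1.67*h - 2.94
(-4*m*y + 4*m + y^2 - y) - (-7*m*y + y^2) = 3*m*y + 4*m - y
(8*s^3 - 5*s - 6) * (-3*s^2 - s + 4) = -24*s^5 - 8*s^4 + 47*s^3 + 23*s^2 - 14*s - 24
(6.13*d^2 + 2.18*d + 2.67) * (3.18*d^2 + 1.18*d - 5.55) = 19.4934*d^4 + 14.1658*d^3 - 22.9585*d^2 - 8.9484*d - 14.8185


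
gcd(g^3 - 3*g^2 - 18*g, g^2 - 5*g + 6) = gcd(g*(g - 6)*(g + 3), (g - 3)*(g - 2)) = 1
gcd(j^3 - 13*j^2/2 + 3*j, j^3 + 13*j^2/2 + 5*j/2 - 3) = j - 1/2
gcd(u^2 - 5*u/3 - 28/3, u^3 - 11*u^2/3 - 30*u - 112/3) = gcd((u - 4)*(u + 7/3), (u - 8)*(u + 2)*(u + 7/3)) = u + 7/3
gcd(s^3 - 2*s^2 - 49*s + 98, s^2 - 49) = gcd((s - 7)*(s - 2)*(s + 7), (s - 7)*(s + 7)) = s^2 - 49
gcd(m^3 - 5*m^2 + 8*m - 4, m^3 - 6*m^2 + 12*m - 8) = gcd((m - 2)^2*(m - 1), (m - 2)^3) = m^2 - 4*m + 4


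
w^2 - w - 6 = (w - 3)*(w + 2)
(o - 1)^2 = o^2 - 2*o + 1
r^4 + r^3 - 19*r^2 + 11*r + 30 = (r - 3)*(r - 2)*(r + 1)*(r + 5)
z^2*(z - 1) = z^3 - z^2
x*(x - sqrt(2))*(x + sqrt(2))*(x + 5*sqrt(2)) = x^4 + 5*sqrt(2)*x^3 - 2*x^2 - 10*sqrt(2)*x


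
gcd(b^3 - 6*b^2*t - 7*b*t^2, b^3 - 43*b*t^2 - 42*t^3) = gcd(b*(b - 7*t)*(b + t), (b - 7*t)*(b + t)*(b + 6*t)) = -b^2 + 6*b*t + 7*t^2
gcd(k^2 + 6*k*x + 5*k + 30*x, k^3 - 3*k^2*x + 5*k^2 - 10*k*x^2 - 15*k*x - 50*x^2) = k + 5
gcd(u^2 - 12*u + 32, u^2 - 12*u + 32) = u^2 - 12*u + 32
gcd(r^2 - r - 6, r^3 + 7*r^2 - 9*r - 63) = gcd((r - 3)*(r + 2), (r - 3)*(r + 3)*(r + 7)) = r - 3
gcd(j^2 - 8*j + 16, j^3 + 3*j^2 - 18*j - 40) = j - 4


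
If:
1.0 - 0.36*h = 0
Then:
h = 2.78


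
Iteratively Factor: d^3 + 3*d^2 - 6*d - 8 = (d - 2)*(d^2 + 5*d + 4) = (d - 2)*(d + 4)*(d + 1)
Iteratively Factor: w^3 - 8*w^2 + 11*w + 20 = (w - 4)*(w^2 - 4*w - 5) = (w - 4)*(w + 1)*(w - 5)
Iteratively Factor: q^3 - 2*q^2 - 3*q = (q + 1)*(q^2 - 3*q) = q*(q + 1)*(q - 3)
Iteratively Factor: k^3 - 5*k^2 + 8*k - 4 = (k - 2)*(k^2 - 3*k + 2) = (k - 2)*(k - 1)*(k - 2)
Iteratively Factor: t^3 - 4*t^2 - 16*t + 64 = (t + 4)*(t^2 - 8*t + 16) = (t - 4)*(t + 4)*(t - 4)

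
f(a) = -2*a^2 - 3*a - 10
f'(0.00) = -3.00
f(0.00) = -10.00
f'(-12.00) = 45.00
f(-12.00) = -262.00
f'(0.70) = -5.80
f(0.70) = -13.08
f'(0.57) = -5.28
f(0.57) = -12.36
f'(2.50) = -13.00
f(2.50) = -30.00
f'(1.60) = -9.40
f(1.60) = -19.92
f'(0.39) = -4.56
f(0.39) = -11.47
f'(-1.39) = 2.56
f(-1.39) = -9.69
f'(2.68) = -13.72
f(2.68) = -32.40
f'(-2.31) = 6.24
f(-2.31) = -13.74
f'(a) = -4*a - 3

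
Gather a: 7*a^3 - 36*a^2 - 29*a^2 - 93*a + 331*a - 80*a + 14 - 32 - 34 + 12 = 7*a^3 - 65*a^2 + 158*a - 40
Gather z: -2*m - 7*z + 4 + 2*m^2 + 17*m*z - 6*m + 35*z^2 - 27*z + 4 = 2*m^2 - 8*m + 35*z^2 + z*(17*m - 34) + 8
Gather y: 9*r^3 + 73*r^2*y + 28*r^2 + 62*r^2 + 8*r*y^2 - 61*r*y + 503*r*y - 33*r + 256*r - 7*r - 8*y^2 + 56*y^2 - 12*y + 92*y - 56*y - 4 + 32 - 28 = 9*r^3 + 90*r^2 + 216*r + y^2*(8*r + 48) + y*(73*r^2 + 442*r + 24)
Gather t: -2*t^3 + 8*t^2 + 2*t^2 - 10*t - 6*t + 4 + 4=-2*t^3 + 10*t^2 - 16*t + 8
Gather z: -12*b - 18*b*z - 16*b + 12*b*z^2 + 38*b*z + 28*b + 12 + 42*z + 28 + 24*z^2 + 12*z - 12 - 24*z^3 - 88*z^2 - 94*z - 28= -24*z^3 + z^2*(12*b - 64) + z*(20*b - 40)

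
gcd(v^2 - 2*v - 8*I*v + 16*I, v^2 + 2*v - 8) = v - 2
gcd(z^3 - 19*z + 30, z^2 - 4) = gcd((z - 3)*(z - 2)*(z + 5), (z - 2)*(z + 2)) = z - 2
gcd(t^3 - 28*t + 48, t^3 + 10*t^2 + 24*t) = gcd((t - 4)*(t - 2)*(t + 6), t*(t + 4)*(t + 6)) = t + 6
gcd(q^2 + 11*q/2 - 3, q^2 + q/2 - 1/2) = q - 1/2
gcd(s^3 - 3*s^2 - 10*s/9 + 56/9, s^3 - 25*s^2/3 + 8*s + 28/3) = s - 2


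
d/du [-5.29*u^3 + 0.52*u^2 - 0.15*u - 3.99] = -15.87*u^2 + 1.04*u - 0.15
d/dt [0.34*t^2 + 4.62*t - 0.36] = 0.68*t + 4.62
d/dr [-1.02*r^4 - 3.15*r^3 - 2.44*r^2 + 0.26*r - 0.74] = -4.08*r^3 - 9.45*r^2 - 4.88*r + 0.26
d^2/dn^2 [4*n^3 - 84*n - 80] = 24*n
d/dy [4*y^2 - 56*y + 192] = 8*y - 56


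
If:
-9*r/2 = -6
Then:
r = 4/3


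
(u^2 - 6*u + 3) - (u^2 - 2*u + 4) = -4*u - 1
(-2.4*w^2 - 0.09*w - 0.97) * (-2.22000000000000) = 5.328*w^2 + 0.1998*w + 2.1534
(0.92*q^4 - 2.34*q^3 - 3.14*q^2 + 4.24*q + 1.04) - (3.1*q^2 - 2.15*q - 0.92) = 0.92*q^4 - 2.34*q^3 - 6.24*q^2 + 6.39*q + 1.96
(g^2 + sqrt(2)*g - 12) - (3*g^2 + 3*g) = -2*g^2 - 3*g + sqrt(2)*g - 12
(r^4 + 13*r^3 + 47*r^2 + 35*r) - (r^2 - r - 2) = r^4 + 13*r^3 + 46*r^2 + 36*r + 2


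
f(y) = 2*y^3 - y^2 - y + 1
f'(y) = 6*y^2 - 2*y - 1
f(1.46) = 3.63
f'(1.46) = 8.87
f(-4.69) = -222.63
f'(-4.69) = 140.36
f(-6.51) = -586.66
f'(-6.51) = 266.30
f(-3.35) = -82.06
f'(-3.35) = 73.04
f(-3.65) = -105.93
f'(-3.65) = 86.24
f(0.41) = 0.56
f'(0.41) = -0.81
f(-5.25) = -310.72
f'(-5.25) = 174.88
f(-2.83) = -49.51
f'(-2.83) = 52.71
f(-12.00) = -3587.00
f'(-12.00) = 887.00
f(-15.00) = -6959.00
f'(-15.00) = 1379.00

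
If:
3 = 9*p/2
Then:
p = 2/3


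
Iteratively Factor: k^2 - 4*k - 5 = (k - 5)*(k + 1)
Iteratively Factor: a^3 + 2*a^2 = (a)*(a^2 + 2*a) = a^2*(a + 2)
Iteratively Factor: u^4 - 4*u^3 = (u)*(u^3 - 4*u^2) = u^2*(u^2 - 4*u) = u^2*(u - 4)*(u)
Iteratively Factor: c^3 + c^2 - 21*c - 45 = (c - 5)*(c^2 + 6*c + 9) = (c - 5)*(c + 3)*(c + 3)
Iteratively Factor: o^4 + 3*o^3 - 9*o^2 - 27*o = (o + 3)*(o^3 - 9*o) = (o - 3)*(o + 3)*(o^2 + 3*o) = (o - 3)*(o + 3)^2*(o)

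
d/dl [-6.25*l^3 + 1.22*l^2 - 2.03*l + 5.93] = -18.75*l^2 + 2.44*l - 2.03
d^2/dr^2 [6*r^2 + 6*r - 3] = 12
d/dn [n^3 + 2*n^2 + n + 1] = 3*n^2 + 4*n + 1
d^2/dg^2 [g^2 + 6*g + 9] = 2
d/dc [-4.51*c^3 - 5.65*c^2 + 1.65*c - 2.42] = -13.53*c^2 - 11.3*c + 1.65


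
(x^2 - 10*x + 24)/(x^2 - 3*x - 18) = (x - 4)/(x + 3)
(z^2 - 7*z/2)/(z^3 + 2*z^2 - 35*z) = (z - 7/2)/(z^2 + 2*z - 35)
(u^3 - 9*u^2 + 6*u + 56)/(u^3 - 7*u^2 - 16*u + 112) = (u + 2)/(u + 4)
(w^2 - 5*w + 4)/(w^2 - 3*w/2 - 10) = 2*(w - 1)/(2*w + 5)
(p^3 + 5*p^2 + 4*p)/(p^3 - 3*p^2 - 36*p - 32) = p/(p - 8)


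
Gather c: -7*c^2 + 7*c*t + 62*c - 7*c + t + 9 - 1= -7*c^2 + c*(7*t + 55) + t + 8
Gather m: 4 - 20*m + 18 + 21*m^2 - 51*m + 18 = 21*m^2 - 71*m + 40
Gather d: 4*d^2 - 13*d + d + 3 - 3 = 4*d^2 - 12*d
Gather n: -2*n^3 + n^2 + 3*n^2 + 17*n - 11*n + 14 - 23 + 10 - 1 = -2*n^3 + 4*n^2 + 6*n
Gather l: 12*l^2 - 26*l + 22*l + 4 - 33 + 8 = 12*l^2 - 4*l - 21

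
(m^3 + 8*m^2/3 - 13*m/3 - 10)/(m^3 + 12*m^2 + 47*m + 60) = (3*m^2 - m - 10)/(3*(m^2 + 9*m + 20))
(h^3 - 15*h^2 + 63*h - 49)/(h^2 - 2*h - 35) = (h^2 - 8*h + 7)/(h + 5)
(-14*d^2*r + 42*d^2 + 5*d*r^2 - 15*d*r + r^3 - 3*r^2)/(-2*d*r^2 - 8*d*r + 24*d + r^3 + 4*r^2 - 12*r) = (7*d*r - 21*d + r^2 - 3*r)/(r^2 + 4*r - 12)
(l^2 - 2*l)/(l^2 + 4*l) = (l - 2)/(l + 4)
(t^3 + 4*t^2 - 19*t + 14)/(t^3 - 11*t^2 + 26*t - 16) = (t + 7)/(t - 8)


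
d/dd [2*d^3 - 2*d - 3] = 6*d^2 - 2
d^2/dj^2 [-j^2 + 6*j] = -2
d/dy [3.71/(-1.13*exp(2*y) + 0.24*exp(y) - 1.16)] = (8.3846*exp(y) - 0.8904)*exp(y)/(1.13*exp(2*y) - 0.24*exp(y) + 1.16)^2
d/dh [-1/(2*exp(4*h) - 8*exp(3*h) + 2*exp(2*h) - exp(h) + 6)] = (8*exp(3*h) - 24*exp(2*h) + 4*exp(h) - 1)*exp(h)/(2*exp(4*h) - 8*exp(3*h) + 2*exp(2*h) - exp(h) + 6)^2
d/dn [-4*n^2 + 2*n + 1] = 2 - 8*n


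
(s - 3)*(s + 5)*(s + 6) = s^3 + 8*s^2 - 3*s - 90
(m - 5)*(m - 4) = m^2 - 9*m + 20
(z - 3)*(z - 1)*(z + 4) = z^3 - 13*z + 12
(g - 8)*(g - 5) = g^2 - 13*g + 40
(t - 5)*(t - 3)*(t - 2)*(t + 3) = t^4 - 7*t^3 + t^2 + 63*t - 90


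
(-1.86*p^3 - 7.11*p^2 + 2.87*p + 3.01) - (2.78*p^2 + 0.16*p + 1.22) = -1.86*p^3 - 9.89*p^2 + 2.71*p + 1.79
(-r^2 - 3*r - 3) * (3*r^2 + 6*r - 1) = -3*r^4 - 15*r^3 - 26*r^2 - 15*r + 3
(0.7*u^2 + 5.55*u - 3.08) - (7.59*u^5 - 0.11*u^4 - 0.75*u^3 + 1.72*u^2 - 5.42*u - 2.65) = -7.59*u^5 + 0.11*u^4 + 0.75*u^3 - 1.02*u^2 + 10.97*u - 0.43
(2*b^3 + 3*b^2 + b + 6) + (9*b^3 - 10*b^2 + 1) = 11*b^3 - 7*b^2 + b + 7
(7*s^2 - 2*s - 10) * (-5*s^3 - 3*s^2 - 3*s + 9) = -35*s^5 - 11*s^4 + 35*s^3 + 99*s^2 + 12*s - 90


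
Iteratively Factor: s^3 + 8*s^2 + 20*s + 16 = (s + 4)*(s^2 + 4*s + 4) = (s + 2)*(s + 4)*(s + 2)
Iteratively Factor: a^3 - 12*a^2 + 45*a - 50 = (a - 5)*(a^2 - 7*a + 10) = (a - 5)^2*(a - 2)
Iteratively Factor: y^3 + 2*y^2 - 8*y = (y + 4)*(y^2 - 2*y) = y*(y + 4)*(y - 2)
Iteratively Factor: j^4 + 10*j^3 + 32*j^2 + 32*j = (j)*(j^3 + 10*j^2 + 32*j + 32) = j*(j + 4)*(j^2 + 6*j + 8) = j*(j + 2)*(j + 4)*(j + 4)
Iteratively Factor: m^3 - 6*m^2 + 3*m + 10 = (m + 1)*(m^2 - 7*m + 10) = (m - 5)*(m + 1)*(m - 2)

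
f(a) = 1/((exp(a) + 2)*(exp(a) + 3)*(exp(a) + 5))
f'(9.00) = 0.00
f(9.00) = 0.00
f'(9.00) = 0.00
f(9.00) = 0.00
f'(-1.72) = -0.00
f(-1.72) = 0.03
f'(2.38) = -0.00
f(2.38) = 0.00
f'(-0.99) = -0.01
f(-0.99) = 0.02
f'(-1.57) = -0.01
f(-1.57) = 0.03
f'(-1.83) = -0.00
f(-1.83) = 0.03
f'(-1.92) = -0.00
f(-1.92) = 0.03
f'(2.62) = -0.00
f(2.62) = 0.00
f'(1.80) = -0.00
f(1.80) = 0.00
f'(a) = -exp(a)/((exp(a) + 2)*(exp(a) + 3)*(exp(a) + 5)^2) - exp(a)/((exp(a) + 2)*(exp(a) + 3)^2*(exp(a) + 5)) - exp(a)/((exp(a) + 2)^2*(exp(a) + 3)*(exp(a) + 5)) = (-(exp(a) + 2)*(exp(a) + 3) - (exp(a) + 2)*(exp(a) + 5) - (exp(a) + 3)*(exp(a) + 5))*exp(a)/((exp(a) + 2)^2*(exp(a) + 3)^2*(exp(a) + 5)^2)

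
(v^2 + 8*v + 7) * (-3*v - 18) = -3*v^3 - 42*v^2 - 165*v - 126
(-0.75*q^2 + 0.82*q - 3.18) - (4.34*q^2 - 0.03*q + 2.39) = -5.09*q^2 + 0.85*q - 5.57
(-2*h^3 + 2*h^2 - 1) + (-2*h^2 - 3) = -2*h^3 - 4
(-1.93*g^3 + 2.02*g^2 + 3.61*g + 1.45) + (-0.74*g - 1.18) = -1.93*g^3 + 2.02*g^2 + 2.87*g + 0.27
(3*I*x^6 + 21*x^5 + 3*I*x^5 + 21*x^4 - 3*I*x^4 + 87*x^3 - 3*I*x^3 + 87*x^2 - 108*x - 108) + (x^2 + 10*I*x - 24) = 3*I*x^6 + 21*x^5 + 3*I*x^5 + 21*x^4 - 3*I*x^4 + 87*x^3 - 3*I*x^3 + 88*x^2 - 108*x + 10*I*x - 132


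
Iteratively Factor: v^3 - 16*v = (v - 4)*(v^2 + 4*v) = v*(v - 4)*(v + 4)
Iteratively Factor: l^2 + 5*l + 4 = (l + 1)*(l + 4)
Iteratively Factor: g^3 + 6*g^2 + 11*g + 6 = (g + 3)*(g^2 + 3*g + 2) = (g + 2)*(g + 3)*(g + 1)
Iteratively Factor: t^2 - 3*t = (t - 3)*(t)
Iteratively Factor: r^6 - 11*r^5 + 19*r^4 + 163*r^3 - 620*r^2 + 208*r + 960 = (r - 4)*(r^5 - 7*r^4 - 9*r^3 + 127*r^2 - 112*r - 240) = (r - 4)*(r + 1)*(r^4 - 8*r^3 - r^2 + 128*r - 240) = (r - 4)*(r + 1)*(r + 4)*(r^3 - 12*r^2 + 47*r - 60) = (r - 4)^2*(r + 1)*(r + 4)*(r^2 - 8*r + 15) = (r - 5)*(r - 4)^2*(r + 1)*(r + 4)*(r - 3)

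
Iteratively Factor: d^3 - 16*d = (d - 4)*(d^2 + 4*d) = (d - 4)*(d + 4)*(d)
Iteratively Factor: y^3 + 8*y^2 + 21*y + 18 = (y + 2)*(y^2 + 6*y + 9) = (y + 2)*(y + 3)*(y + 3)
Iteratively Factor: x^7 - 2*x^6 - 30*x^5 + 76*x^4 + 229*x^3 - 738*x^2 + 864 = (x + 1)*(x^6 - 3*x^5 - 27*x^4 + 103*x^3 + 126*x^2 - 864*x + 864) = (x - 3)*(x + 1)*(x^5 - 27*x^3 + 22*x^2 + 192*x - 288) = (x - 3)*(x - 2)*(x + 1)*(x^4 + 2*x^3 - 23*x^2 - 24*x + 144) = (x - 3)*(x - 2)*(x + 1)*(x + 4)*(x^3 - 2*x^2 - 15*x + 36) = (x - 3)^2*(x - 2)*(x + 1)*(x + 4)*(x^2 + x - 12) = (x - 3)^2*(x - 2)*(x + 1)*(x + 4)^2*(x - 3)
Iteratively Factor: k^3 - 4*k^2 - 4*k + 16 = (k - 4)*(k^2 - 4) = (k - 4)*(k + 2)*(k - 2)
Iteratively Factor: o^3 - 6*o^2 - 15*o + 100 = (o + 4)*(o^2 - 10*o + 25) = (o - 5)*(o + 4)*(o - 5)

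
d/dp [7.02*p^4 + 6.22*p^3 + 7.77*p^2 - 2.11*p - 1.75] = 28.08*p^3 + 18.66*p^2 + 15.54*p - 2.11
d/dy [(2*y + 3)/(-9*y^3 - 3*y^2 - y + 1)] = (-18*y^3 - 6*y^2 - 2*y + (2*y + 3)*(27*y^2 + 6*y + 1) + 2)/(9*y^3 + 3*y^2 + y - 1)^2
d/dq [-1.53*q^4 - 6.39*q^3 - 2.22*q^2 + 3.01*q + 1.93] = -6.12*q^3 - 19.17*q^2 - 4.44*q + 3.01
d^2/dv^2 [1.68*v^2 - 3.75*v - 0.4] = 3.36000000000000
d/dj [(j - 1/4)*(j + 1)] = 2*j + 3/4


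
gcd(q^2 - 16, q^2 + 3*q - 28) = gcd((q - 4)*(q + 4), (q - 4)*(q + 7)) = q - 4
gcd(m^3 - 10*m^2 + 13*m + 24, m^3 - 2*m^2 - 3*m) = m^2 - 2*m - 3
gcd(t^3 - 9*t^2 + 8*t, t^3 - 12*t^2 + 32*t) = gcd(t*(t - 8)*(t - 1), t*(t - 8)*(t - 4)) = t^2 - 8*t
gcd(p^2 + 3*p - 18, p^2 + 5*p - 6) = p + 6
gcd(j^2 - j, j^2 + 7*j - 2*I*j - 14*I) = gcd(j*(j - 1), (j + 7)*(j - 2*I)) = 1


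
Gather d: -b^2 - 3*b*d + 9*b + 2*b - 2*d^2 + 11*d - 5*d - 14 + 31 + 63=-b^2 + 11*b - 2*d^2 + d*(6 - 3*b) + 80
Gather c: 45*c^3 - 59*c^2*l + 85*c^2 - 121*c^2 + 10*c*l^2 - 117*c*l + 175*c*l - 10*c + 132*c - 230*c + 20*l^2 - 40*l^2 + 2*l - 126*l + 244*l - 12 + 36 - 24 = 45*c^3 + c^2*(-59*l - 36) + c*(10*l^2 + 58*l - 108) - 20*l^2 + 120*l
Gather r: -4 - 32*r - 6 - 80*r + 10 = -112*r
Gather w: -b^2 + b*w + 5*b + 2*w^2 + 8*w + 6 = -b^2 + 5*b + 2*w^2 + w*(b + 8) + 6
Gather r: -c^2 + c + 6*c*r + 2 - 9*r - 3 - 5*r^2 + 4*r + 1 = -c^2 + c - 5*r^2 + r*(6*c - 5)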